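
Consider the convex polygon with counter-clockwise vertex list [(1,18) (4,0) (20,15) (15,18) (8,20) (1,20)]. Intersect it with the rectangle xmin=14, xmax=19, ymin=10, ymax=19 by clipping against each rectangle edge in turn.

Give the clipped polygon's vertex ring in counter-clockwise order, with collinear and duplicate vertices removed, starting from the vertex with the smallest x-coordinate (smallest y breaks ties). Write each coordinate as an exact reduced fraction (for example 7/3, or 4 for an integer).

1. After x ≥ 14: [(14,75/8) (20,15) (15,18) (14,128/7)]
2. After x ≤ 19: [(14,75/8) (19,225/16) (19,78/5) (15,18) (14,128/7)]
3. After y ≥ 10: [(14,10) (44/3,10) (19,225/16) (19,78/5) (15,18) (14,128/7)]
4. After y ≤ 19: [(14,10) (44/3,10) (19,225/16) (19,78/5) (15,18) (14,128/7)]
5. Canonical ring: [(14,10) (44/3,10) (19,225/16) (19,78/5) (15,18) (14,128/7)]

Clipped polygon: [(14,10) (44/3,10) (19,225/16) (19,78/5) (15,18) (14,128/7)]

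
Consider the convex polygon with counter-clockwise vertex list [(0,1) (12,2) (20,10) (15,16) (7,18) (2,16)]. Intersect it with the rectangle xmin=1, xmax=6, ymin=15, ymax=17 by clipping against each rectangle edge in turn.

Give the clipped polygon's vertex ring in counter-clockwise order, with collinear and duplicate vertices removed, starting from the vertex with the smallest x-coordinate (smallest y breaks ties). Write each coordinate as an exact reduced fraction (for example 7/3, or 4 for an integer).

Clipped polygon: [(28/15,15) (6,15) (6,17) (9/2,17) (2,16)]

1. After x ≥ 1: [(1,17/2) (1,13/12) (12,2) (20,10) (15,16) (7,18) (2,16)]
2. After x ≤ 6: [(1,17/2) (1,13/12) (6,3/2) (6,88/5) (2,16)]
3. After y ≥ 15: [(28/15,15) (6,15) (6,88/5) (2,16)]
4. After y ≤ 17: [(28/15,15) (6,15) (6,17) (9/2,17) (2,16)]
5. Canonical ring: [(28/15,15) (6,15) (6,17) (9/2,17) (2,16)]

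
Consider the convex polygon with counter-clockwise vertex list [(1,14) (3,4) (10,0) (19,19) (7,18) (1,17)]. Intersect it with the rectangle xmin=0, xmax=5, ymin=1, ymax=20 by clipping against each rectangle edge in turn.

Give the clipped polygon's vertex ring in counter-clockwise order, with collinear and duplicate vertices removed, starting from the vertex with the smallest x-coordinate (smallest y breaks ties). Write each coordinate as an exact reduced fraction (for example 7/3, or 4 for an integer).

1. After x ≥ 0: [(1,14) (3,4) (10,0) (19,19) (7,18) (1,17)]
2. After x ≤ 5: [(1,14) (3,4) (5,20/7) (5,53/3) (1,17)]
3. After y ≥ 1: [(1,14) (3,4) (5,20/7) (5,53/3) (1,17)]
4. After y ≤ 20: [(1,14) (3,4) (5,20/7) (5,53/3) (1,17)]
5. Canonical ring: [(1,14) (3,4) (5,20/7) (5,53/3) (1,17)]

Clipped polygon: [(1,14) (3,4) (5,20/7) (5,53/3) (1,17)]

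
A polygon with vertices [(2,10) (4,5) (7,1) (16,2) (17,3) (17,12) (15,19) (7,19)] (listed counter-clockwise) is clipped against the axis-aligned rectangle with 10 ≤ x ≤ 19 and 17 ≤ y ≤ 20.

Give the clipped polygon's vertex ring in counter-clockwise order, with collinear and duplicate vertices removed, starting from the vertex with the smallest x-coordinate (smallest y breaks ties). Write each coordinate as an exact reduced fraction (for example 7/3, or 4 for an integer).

Clipped polygon: [(10,17) (109/7,17) (15,19) (10,19)]

1. After x ≥ 10: [(10,4/3) (16,2) (17,3) (17,12) (15,19) (10,19)]
2. After x ≤ 19: [(10,4/3) (16,2) (17,3) (17,12) (15,19) (10,19)]
3. After y ≥ 17: [(10,17) (109/7,17) (15,19) (10,19)]
4. After y ≤ 20: [(10,17) (109/7,17) (15,19) (10,19)]
5. Canonical ring: [(10,17) (109/7,17) (15,19) (10,19)]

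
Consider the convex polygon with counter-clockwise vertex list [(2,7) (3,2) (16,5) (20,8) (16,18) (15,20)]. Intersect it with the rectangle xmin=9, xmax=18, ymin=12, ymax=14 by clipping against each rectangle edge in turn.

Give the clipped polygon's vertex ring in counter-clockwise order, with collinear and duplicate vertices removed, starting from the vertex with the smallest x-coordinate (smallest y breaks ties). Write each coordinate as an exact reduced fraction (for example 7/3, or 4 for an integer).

Clipped polygon: [(9,12) (18,12) (18,13) (88/5,14) (9,14)]

1. After x ≥ 9: [(9,14) (9,44/13) (16,5) (20,8) (16,18) (15,20)]
2. After x ≤ 18: [(9,14) (9,44/13) (16,5) (18,13/2) (18,13) (16,18) (15,20)]
3. After y ≥ 12: [(9,14) (9,12) (18,12) (18,13) (16,18) (15,20)]
4. After y ≤ 14: [(9,14) (9,14) (9,12) (18,12) (18,13) (88/5,14)]
5. Canonical ring: [(9,12) (18,12) (18,13) (88/5,14) (9,14)]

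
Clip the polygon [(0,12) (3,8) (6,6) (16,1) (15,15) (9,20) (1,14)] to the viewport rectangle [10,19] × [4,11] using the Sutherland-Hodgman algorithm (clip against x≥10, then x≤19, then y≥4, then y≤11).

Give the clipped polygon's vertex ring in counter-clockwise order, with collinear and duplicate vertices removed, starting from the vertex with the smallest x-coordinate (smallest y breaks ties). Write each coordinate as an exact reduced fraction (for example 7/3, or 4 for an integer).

1. After x ≥ 10: [(10,4) (16,1) (15,15) (10,115/6)]
2. After x ≤ 19: [(10,4) (16,1) (15,15) (10,115/6)]
3. After y ≥ 4: [(10,4) (10,4) (221/14,4) (15,15) (10,115/6)]
4. After y ≤ 11: [(10,11) (10,4) (10,4) (221/14,4) (107/7,11)]
5. Canonical ring: [(10,4) (221/14,4) (107/7,11) (10,11)]

Clipped polygon: [(10,4) (221/14,4) (107/7,11) (10,11)]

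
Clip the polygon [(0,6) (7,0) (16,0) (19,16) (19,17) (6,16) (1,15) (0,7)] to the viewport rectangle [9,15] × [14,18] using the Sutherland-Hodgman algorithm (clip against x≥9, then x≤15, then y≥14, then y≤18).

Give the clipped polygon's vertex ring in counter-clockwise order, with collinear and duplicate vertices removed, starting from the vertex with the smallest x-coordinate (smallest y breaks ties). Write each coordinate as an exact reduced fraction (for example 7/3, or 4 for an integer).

1. After x ≥ 9: [(9,0) (16,0) (19,16) (19,17) (9,211/13)]
2. After x ≤ 15: [(9,0) (15,0) (15,217/13) (9,211/13)]
3. After y ≥ 14: [(9,14) (15,14) (15,217/13) (9,211/13)]
4. After y ≤ 18: [(9,14) (15,14) (15,217/13) (9,211/13)]
5. Canonical ring: [(9,14) (15,14) (15,217/13) (9,211/13)]

Clipped polygon: [(9,14) (15,14) (15,217/13) (9,211/13)]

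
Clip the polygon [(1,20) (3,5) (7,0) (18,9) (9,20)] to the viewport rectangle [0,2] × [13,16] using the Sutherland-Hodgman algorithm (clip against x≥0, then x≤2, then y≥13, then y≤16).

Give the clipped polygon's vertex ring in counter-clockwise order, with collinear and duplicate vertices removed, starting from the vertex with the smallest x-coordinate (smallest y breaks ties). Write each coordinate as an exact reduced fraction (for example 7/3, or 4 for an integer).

1. After x ≥ 0: [(1,20) (3,5) (7,0) (18,9) (9,20)]
2. After x ≤ 2: [(2,20) (1,20) (2,25/2)]
3. After y ≥ 13: [(2,13) (2,20) (1,20) (29/15,13)]
4. After y ≤ 16: [(2,13) (2,16) (23/15,16) (29/15,13)]
5. Canonical ring: [(23/15,16) (29/15,13) (2,13) (2,16)]

Clipped polygon: [(23/15,16) (29/15,13) (2,13) (2,16)]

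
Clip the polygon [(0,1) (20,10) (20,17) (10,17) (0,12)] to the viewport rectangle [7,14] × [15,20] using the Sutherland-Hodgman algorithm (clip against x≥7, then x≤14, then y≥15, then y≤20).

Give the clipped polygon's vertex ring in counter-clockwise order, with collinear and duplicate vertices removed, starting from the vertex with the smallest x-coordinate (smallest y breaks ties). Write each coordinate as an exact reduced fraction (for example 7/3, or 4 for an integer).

1. After x ≥ 7: [(7,83/20) (20,10) (20,17) (10,17) (7,31/2)]
2. After x ≤ 14: [(7,83/20) (14,73/10) (14,17) (10,17) (7,31/2)]
3. After y ≥ 15: [(7,15) (14,15) (14,17) (10,17) (7,31/2)]
4. After y ≤ 20: [(7,15) (14,15) (14,17) (10,17) (7,31/2)]
5. Canonical ring: [(7,15) (14,15) (14,17) (10,17) (7,31/2)]

Clipped polygon: [(7,15) (14,15) (14,17) (10,17) (7,31/2)]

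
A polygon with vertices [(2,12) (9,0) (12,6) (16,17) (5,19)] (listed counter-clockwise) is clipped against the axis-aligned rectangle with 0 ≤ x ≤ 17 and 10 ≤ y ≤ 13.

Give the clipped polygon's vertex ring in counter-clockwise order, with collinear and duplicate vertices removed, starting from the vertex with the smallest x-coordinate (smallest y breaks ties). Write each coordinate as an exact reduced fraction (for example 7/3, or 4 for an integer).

1. After x ≥ 0: [(2,12) (9,0) (12,6) (16,17) (5,19)]
2. After x ≤ 17: [(2,12) (9,0) (12,6) (16,17) (5,19)]
3. After y ≥ 10: [(2,12) (19/6,10) (148/11,10) (16,17) (5,19)]
4. After y ≤ 13: [(17/7,13) (2,12) (19/6,10) (148/11,10) (160/11,13)]
5. Canonical ring: [(2,12) (19/6,10) (148/11,10) (160/11,13) (17/7,13)]

Clipped polygon: [(2,12) (19/6,10) (148/11,10) (160/11,13) (17/7,13)]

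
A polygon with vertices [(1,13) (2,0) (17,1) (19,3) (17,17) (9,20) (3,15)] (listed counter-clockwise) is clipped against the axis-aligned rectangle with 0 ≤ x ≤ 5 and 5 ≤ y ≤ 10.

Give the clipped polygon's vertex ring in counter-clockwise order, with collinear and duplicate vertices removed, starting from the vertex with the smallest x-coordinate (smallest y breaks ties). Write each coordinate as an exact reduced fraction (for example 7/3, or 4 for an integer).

Clipped polygon: [(16/13,10) (21/13,5) (5,5) (5,10)]

1. After x ≥ 0: [(1,13) (2,0) (17,1) (19,3) (17,17) (9,20) (3,15)]
2. After x ≤ 5: [(1,13) (2,0) (5,1/5) (5,50/3) (3,15)]
3. After y ≥ 5: [(1,13) (21/13,5) (5,5) (5,50/3) (3,15)]
4. After y ≤ 10: [(16/13,10) (21/13,5) (5,5) (5,10)]
5. Canonical ring: [(16/13,10) (21/13,5) (5,5) (5,10)]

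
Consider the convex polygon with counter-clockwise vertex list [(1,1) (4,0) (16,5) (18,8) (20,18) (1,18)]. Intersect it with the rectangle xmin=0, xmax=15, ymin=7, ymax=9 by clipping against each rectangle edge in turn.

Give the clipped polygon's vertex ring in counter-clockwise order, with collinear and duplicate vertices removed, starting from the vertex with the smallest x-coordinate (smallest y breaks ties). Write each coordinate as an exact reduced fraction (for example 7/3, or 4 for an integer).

Clipped polygon: [(1,7) (15,7) (15,9) (1,9)]

1. After x ≥ 0: [(1,1) (4,0) (16,5) (18,8) (20,18) (1,18)]
2. After x ≤ 15: [(1,1) (4,0) (15,55/12) (15,18) (1,18)]
3. After y ≥ 7: [(1,7) (15,7) (15,18) (1,18)]
4. After y ≤ 9: [(1,9) (1,7) (15,7) (15,9)]
5. Canonical ring: [(1,7) (15,7) (15,9) (1,9)]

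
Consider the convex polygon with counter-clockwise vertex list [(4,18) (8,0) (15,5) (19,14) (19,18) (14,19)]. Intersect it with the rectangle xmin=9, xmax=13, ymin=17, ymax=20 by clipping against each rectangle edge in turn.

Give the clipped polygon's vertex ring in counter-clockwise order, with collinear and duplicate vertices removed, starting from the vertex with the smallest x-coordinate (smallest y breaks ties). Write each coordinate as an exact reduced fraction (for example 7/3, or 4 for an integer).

1. After x ≥ 9: [(9,37/2) (9,5/7) (15,5) (19,14) (19,18) (14,19)]
2. After x ≤ 13: [(13,189/10) (9,37/2) (9,5/7) (13,25/7)]
3. After y ≥ 17: [(13,17) (13,189/10) (9,37/2) (9,17)]
4. After y ≤ 20: [(13,17) (13,189/10) (9,37/2) (9,17)]
5. Canonical ring: [(9,17) (13,17) (13,189/10) (9,37/2)]

Clipped polygon: [(9,17) (13,17) (13,189/10) (9,37/2)]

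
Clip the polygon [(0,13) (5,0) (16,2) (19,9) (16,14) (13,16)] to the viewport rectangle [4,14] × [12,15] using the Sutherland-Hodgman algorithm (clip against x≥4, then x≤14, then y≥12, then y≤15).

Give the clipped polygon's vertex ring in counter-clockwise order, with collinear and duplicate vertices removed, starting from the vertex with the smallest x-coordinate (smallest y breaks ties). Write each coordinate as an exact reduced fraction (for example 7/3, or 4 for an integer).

Clipped polygon: [(4,12) (14,12) (14,15) (26/3,15) (4,181/13)]

1. After x ≥ 4: [(4,181/13) (4,13/5) (5,0) (16,2) (19,9) (16,14) (13,16)]
2. After x ≤ 14: [(4,181/13) (4,13/5) (5,0) (14,18/11) (14,46/3) (13,16)]
3. After y ≥ 12: [(4,181/13) (4,12) (14,12) (14,46/3) (13,16)]
4. After y ≤ 15: [(26/3,15) (4,181/13) (4,12) (14,12) (14,15)]
5. Canonical ring: [(4,12) (14,12) (14,15) (26/3,15) (4,181/13)]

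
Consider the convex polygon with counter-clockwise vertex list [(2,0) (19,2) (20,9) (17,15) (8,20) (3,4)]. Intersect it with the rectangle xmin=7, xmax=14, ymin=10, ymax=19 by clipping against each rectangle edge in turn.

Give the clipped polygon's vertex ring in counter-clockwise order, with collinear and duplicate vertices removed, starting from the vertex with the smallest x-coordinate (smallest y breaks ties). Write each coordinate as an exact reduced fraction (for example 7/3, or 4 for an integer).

Clipped polygon: [(7,10) (14,10) (14,50/3) (49/5,19) (123/16,19) (7,84/5)]

1. After x ≥ 7: [(7,10/17) (19,2) (20,9) (17,15) (8,20) (7,84/5)]
2. After x ≤ 14: [(7,10/17) (14,24/17) (14,50/3) (8,20) (7,84/5)]
3. After y ≥ 10: [(7,10) (14,10) (14,50/3) (8,20) (7,84/5)]
4. After y ≤ 19: [(7,10) (14,10) (14,50/3) (49/5,19) (123/16,19) (7,84/5)]
5. Canonical ring: [(7,10) (14,10) (14,50/3) (49/5,19) (123/16,19) (7,84/5)]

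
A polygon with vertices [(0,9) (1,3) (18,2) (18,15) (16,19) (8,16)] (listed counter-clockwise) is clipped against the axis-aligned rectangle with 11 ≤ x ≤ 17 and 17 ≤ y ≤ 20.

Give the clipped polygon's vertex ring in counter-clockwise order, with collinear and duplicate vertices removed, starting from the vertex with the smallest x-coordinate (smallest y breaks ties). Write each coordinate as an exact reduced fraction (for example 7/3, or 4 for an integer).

Clipped polygon: [(11,17) (17,17) (16,19) (11,137/8)]

1. After x ≥ 11: [(11,41/17) (18,2) (18,15) (16,19) (11,137/8)]
2. After x ≤ 17: [(11,41/17) (17,35/17) (17,17) (16,19) (11,137/8)]
3. After y ≥ 17: [(11,17) (17,17) (17,17) (16,19) (11,137/8)]
4. After y ≤ 20: [(11,17) (17,17) (17,17) (16,19) (11,137/8)]
5. Canonical ring: [(11,17) (17,17) (16,19) (11,137/8)]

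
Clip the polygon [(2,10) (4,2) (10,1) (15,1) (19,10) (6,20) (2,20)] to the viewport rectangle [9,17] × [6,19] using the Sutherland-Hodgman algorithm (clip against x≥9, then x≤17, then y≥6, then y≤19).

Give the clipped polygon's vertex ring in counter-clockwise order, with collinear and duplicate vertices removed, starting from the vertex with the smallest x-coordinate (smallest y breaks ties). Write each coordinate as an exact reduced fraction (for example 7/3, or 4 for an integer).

1. After x ≥ 9: [(9,7/6) (10,1) (15,1) (19,10) (9,230/13)]
2. After x ≤ 17: [(9,7/6) (10,1) (15,1) (17,11/2) (17,150/13) (9,230/13)]
3. After y ≥ 6: [(9,6) (17,6) (17,150/13) (9,230/13)]
4. After y ≤ 19: [(9,6) (17,6) (17,150/13) (9,230/13)]
5. Canonical ring: [(9,6) (17,6) (17,150/13) (9,230/13)]

Clipped polygon: [(9,6) (17,6) (17,150/13) (9,230/13)]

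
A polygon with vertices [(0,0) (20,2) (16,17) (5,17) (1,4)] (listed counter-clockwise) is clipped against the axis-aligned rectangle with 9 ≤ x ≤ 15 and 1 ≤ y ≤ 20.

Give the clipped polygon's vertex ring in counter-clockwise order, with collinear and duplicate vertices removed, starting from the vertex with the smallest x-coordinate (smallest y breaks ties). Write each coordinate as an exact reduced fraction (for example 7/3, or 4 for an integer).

1. After x ≥ 9: [(9,9/10) (20,2) (16,17) (9,17)]
2. After x ≤ 15: [(9,9/10) (15,3/2) (15,17) (9,17)]
3. After y ≥ 1: [(9,1) (10,1) (15,3/2) (15,17) (9,17)]
4. After y ≤ 20: [(9,1) (10,1) (15,3/2) (15,17) (9,17)]
5. Canonical ring: [(9,1) (10,1) (15,3/2) (15,17) (9,17)]

Clipped polygon: [(9,1) (10,1) (15,3/2) (15,17) (9,17)]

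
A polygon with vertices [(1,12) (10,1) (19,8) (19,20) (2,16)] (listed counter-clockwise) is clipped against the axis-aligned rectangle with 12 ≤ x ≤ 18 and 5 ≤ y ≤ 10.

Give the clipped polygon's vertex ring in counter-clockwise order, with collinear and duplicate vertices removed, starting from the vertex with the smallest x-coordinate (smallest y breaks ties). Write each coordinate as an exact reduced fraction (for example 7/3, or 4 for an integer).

Clipped polygon: [(12,5) (106/7,5) (18,65/9) (18,10) (12,10)]

1. After x ≥ 12: [(12,23/9) (19,8) (19,20) (12,312/17)]
2. After x ≤ 18: [(12,23/9) (18,65/9) (18,336/17) (12,312/17)]
3. After y ≥ 5: [(12,5) (106/7,5) (18,65/9) (18,336/17) (12,312/17)]
4. After y ≤ 10: [(12,10) (12,5) (106/7,5) (18,65/9) (18,10)]
5. Canonical ring: [(12,5) (106/7,5) (18,65/9) (18,10) (12,10)]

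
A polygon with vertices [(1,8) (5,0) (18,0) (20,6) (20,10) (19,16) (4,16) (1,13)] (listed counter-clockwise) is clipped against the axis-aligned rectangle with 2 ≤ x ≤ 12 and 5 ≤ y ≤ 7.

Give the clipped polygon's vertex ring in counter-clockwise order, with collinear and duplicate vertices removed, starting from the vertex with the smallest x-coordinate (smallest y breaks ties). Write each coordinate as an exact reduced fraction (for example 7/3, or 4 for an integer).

1. After x ≥ 2: [(2,6) (5,0) (18,0) (20,6) (20,10) (19,16) (4,16) (2,14)]
2. After x ≤ 12: [(2,6) (5,0) (12,0) (12,16) (4,16) (2,14)]
3. After y ≥ 5: [(2,6) (5/2,5) (12,5) (12,16) (4,16) (2,14)]
4. After y ≤ 7: [(2,7) (2,6) (5/2,5) (12,5) (12,7)]
5. Canonical ring: [(2,6) (5/2,5) (12,5) (12,7) (2,7)]

Clipped polygon: [(2,6) (5/2,5) (12,5) (12,7) (2,7)]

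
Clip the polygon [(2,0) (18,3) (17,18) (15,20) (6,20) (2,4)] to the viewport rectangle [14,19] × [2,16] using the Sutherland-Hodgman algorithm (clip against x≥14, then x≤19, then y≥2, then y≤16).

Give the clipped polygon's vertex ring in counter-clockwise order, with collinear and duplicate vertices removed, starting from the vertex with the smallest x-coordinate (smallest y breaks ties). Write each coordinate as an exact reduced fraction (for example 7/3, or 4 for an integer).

1. After x ≥ 14: [(14,9/4) (18,3) (17,18) (15,20) (14,20)]
2. After x ≤ 19: [(14,9/4) (18,3) (17,18) (15,20) (14,20)]
3. After y ≥ 2: [(14,9/4) (18,3) (17,18) (15,20) (14,20)]
4. After y ≤ 16: [(14,16) (14,9/4) (18,3) (257/15,16)]
5. Canonical ring: [(14,9/4) (18,3) (257/15,16) (14,16)]

Clipped polygon: [(14,9/4) (18,3) (257/15,16) (14,16)]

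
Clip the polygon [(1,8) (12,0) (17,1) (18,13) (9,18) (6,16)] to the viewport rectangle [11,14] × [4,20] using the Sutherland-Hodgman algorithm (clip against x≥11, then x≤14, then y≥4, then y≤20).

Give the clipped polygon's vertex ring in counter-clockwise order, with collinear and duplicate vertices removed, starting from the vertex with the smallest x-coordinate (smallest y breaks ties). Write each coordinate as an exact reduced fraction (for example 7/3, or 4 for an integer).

1. After x ≥ 11: [(11,8/11) (12,0) (17,1) (18,13) (11,152/9)]
2. After x ≤ 14: [(11,8/11) (12,0) (14,2/5) (14,137/9) (11,152/9)]
3. After y ≥ 4: [(11,4) (14,4) (14,137/9) (11,152/9)]
4. After y ≤ 20: [(11,4) (14,4) (14,137/9) (11,152/9)]
5. Canonical ring: [(11,4) (14,4) (14,137/9) (11,152/9)]

Clipped polygon: [(11,4) (14,4) (14,137/9) (11,152/9)]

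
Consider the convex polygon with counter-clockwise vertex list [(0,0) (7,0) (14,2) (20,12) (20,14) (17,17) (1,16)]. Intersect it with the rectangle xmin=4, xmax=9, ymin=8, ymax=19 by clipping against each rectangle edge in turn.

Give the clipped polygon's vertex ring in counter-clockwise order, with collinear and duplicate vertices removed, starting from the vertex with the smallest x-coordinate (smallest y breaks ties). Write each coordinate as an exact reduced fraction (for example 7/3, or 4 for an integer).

Clipped polygon: [(4,8) (9,8) (9,33/2) (4,259/16)]

1. After x ≥ 4: [(4,0) (7,0) (14,2) (20,12) (20,14) (17,17) (4,259/16)]
2. After x ≤ 9: [(4,0) (7,0) (9,4/7) (9,33/2) (4,259/16)]
3. After y ≥ 8: [(4,8) (9,8) (9,33/2) (4,259/16)]
4. After y ≤ 19: [(4,8) (9,8) (9,33/2) (4,259/16)]
5. Canonical ring: [(4,8) (9,8) (9,33/2) (4,259/16)]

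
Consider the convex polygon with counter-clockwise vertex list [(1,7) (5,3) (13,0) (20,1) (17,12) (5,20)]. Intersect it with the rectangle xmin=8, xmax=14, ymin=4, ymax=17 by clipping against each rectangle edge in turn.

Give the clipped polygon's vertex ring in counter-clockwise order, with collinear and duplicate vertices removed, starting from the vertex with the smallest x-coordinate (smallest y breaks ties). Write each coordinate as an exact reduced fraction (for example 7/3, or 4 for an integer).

Clipped polygon: [(8,4) (14,4) (14,14) (19/2,17) (8,17)]

1. After x ≥ 8: [(8,15/8) (13,0) (20,1) (17,12) (8,18)]
2. After x ≤ 14: [(8,15/8) (13,0) (14,1/7) (14,14) (8,18)]
3. After y ≥ 4: [(8,4) (14,4) (14,14) (8,18)]
4. After y ≤ 17: [(8,17) (8,4) (14,4) (14,14) (19/2,17)]
5. Canonical ring: [(8,4) (14,4) (14,14) (19/2,17) (8,17)]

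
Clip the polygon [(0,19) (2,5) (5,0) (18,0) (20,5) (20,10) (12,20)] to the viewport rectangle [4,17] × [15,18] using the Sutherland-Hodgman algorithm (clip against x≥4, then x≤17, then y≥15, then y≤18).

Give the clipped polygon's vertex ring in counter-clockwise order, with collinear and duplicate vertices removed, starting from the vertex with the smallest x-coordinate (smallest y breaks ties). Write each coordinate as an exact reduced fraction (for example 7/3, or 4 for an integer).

Clipped polygon: [(4,15) (16,15) (68/5,18) (4,18)]

1. After x ≥ 4: [(4,58/3) (4,5/3) (5,0) (18,0) (20,5) (20,10) (12,20)]
2. After x ≤ 17: [(4,58/3) (4,5/3) (5,0) (17,0) (17,55/4) (12,20)]
3. After y ≥ 15: [(4,58/3) (4,15) (16,15) (12,20)]
4. After y ≤ 18: [(4,18) (4,15) (16,15) (68/5,18)]
5. Canonical ring: [(4,15) (16,15) (68/5,18) (4,18)]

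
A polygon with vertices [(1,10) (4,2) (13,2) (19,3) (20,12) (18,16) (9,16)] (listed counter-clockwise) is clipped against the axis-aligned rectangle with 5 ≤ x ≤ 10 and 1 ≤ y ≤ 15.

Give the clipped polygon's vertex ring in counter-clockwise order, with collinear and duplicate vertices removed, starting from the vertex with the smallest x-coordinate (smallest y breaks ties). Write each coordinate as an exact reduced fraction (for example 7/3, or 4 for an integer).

1. After x ≥ 5: [(5,13) (5,2) (13,2) (19,3) (20,12) (18,16) (9,16)]
2. After x ≤ 10: [(5,13) (5,2) (10,2) (10,16) (9,16)]
3. After y ≥ 1: [(5,13) (5,2) (10,2) (10,16) (9,16)]
4. After y ≤ 15: [(23/3,15) (5,13) (5,2) (10,2) (10,15)]
5. Canonical ring: [(5,2) (10,2) (10,15) (23/3,15) (5,13)]

Clipped polygon: [(5,2) (10,2) (10,15) (23/3,15) (5,13)]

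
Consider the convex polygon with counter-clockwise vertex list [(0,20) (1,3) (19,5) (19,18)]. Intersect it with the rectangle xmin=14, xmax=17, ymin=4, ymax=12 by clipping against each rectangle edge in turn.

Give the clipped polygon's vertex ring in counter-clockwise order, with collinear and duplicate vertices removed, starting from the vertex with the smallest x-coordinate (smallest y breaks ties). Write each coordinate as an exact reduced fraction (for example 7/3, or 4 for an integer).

Clipped polygon: [(14,40/9) (17,43/9) (17,12) (14,12)]

1. After x ≥ 14: [(14,352/19) (14,40/9) (19,5) (19,18)]
2. After x ≤ 17: [(17,346/19) (14,352/19) (14,40/9) (17,43/9)]
3. After y ≥ 4: [(17,346/19) (14,352/19) (14,40/9) (17,43/9)]
4. After y ≤ 12: [(17,12) (14,12) (14,40/9) (17,43/9)]
5. Canonical ring: [(14,40/9) (17,43/9) (17,12) (14,12)]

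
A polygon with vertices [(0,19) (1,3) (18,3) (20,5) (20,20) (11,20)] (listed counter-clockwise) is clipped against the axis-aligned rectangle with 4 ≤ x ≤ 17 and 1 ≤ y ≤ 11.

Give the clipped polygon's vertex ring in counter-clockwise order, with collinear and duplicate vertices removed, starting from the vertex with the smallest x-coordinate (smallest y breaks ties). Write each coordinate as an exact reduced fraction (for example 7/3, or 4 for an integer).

1. After x ≥ 4: [(4,213/11) (4,3) (18,3) (20,5) (20,20) (11,20)]
2. After x ≤ 17: [(4,213/11) (4,3) (17,3) (17,20) (11,20)]
3. After y ≥ 1: [(4,213/11) (4,3) (17,3) (17,20) (11,20)]
4. After y ≤ 11: [(4,11) (4,3) (17,3) (17,11)]
5. Canonical ring: [(4,3) (17,3) (17,11) (4,11)]

Clipped polygon: [(4,3) (17,3) (17,11) (4,11)]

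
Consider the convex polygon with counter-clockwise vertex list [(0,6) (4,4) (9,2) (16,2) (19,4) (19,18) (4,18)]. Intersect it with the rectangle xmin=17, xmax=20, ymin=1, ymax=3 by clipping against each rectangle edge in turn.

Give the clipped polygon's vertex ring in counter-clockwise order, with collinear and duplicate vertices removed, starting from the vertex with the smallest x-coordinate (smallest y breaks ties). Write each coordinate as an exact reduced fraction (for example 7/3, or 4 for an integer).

1. After x ≥ 17: [(17,8/3) (19,4) (19,18) (17,18)]
2. After x ≤ 20: [(17,8/3) (19,4) (19,18) (17,18)]
3. After y ≥ 1: [(17,8/3) (19,4) (19,18) (17,18)]
4. After y ≤ 3: [(17,3) (17,8/3) (35/2,3)]
5. Canonical ring: [(17,8/3) (35/2,3) (17,3)]

Clipped polygon: [(17,8/3) (35/2,3) (17,3)]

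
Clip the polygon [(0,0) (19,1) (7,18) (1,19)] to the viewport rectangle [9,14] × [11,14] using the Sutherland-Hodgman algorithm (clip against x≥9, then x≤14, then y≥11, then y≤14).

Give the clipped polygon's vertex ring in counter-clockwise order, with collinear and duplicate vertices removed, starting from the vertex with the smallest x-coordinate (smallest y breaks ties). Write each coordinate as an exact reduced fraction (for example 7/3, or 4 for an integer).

Clipped polygon: [(9,11) (203/17,11) (167/17,14) (9,14)]

1. After x ≥ 9: [(9,9/19) (19,1) (9,91/6)]
2. After x ≤ 14: [(9,9/19) (14,14/19) (14,97/12) (9,91/6)]
3. After y ≥ 11: [(9,11) (203/17,11) (9,91/6)]
4. After y ≤ 14: [(9,14) (9,11) (203/17,11) (167/17,14)]
5. Canonical ring: [(9,11) (203/17,11) (167/17,14) (9,14)]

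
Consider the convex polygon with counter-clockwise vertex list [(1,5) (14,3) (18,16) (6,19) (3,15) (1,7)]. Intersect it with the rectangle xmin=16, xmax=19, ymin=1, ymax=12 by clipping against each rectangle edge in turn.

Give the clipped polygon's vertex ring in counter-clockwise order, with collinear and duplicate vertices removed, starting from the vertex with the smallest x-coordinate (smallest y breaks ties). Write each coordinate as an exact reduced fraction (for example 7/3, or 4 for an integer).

Clipped polygon: [(16,19/2) (218/13,12) (16,12)]

1. After x ≥ 16: [(16,19/2) (18,16) (16,33/2)]
2. After x ≤ 19: [(16,19/2) (18,16) (16,33/2)]
3. After y ≥ 1: [(16,19/2) (18,16) (16,33/2)]
4. After y ≤ 12: [(16,12) (16,19/2) (218/13,12)]
5. Canonical ring: [(16,19/2) (218/13,12) (16,12)]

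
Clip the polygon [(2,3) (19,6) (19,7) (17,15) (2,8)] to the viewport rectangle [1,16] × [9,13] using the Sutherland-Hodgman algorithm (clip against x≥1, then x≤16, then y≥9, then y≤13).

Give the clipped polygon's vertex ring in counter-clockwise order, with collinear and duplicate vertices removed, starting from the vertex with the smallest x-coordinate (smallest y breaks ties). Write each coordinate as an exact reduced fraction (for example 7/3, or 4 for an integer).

1. After x ≥ 1: [(2,3) (19,6) (19,7) (17,15) (2,8)]
2. After x ≤ 16: [(2,3) (16,93/17) (16,218/15) (2,8)]
3. After y ≥ 9: [(16,9) (16,218/15) (29/7,9)]
4. After y ≤ 13: [(16,9) (16,13) (89/7,13) (29/7,9)]
5. Canonical ring: [(29/7,9) (16,9) (16,13) (89/7,13)]

Clipped polygon: [(29/7,9) (16,9) (16,13) (89/7,13)]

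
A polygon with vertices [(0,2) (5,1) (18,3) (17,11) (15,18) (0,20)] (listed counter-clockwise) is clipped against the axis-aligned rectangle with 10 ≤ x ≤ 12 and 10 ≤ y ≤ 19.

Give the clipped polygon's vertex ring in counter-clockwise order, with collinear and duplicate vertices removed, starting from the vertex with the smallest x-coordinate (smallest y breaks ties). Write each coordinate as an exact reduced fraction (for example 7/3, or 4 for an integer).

Clipped polygon: [(10,10) (12,10) (12,92/5) (10,56/3)]

1. After x ≥ 10: [(10,23/13) (18,3) (17,11) (15,18) (10,56/3)]
2. After x ≤ 12: [(10,23/13) (12,27/13) (12,92/5) (10,56/3)]
3. After y ≥ 10: [(10,10) (12,10) (12,92/5) (10,56/3)]
4. After y ≤ 19: [(10,10) (12,10) (12,92/5) (10,56/3)]
5. Canonical ring: [(10,10) (12,10) (12,92/5) (10,56/3)]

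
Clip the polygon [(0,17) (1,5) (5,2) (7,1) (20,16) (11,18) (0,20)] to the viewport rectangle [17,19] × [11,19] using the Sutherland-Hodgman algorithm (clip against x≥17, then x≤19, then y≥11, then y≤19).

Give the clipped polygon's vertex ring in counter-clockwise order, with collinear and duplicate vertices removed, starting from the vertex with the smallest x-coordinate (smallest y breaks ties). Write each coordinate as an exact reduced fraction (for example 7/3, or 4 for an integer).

Clipped polygon: [(17,163/13) (19,193/13) (19,146/9) (17,50/3)]

1. After x ≥ 17: [(17,163/13) (20,16) (17,50/3)]
2. After x ≤ 19: [(17,163/13) (19,193/13) (19,146/9) (17,50/3)]
3. After y ≥ 11: [(17,163/13) (19,193/13) (19,146/9) (17,50/3)]
4. After y ≤ 19: [(17,163/13) (19,193/13) (19,146/9) (17,50/3)]
5. Canonical ring: [(17,163/13) (19,193/13) (19,146/9) (17,50/3)]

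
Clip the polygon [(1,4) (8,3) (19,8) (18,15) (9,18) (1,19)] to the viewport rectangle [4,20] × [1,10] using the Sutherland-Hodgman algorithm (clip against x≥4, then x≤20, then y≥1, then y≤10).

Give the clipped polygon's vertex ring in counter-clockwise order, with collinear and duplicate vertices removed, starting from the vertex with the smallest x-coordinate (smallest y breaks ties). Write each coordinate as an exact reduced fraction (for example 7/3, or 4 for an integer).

Clipped polygon: [(4,25/7) (8,3) (19,8) (131/7,10) (4,10)]

1. After x ≥ 4: [(4,25/7) (8,3) (19,8) (18,15) (9,18) (4,149/8)]
2. After x ≤ 20: [(4,25/7) (8,3) (19,8) (18,15) (9,18) (4,149/8)]
3. After y ≥ 1: [(4,25/7) (8,3) (19,8) (18,15) (9,18) (4,149/8)]
4. After y ≤ 10: [(4,10) (4,25/7) (8,3) (19,8) (131/7,10)]
5. Canonical ring: [(4,25/7) (8,3) (19,8) (131/7,10) (4,10)]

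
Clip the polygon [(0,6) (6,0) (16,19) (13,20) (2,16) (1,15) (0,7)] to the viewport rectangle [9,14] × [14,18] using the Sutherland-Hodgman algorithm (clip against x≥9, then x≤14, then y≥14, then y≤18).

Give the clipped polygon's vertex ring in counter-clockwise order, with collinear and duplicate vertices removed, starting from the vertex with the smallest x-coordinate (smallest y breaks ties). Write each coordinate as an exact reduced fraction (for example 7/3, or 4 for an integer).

1. After x ≥ 9: [(9,57/10) (16,19) (13,20) (9,204/11)]
2. After x ≤ 14: [(9,57/10) (14,76/5) (14,59/3) (13,20) (9,204/11)]
3. After y ≥ 14: [(9,14) (254/19,14) (14,76/5) (14,59/3) (13,20) (9,204/11)]
4. After y ≤ 18: [(9,18) (9,14) (254/19,14) (14,76/5) (14,18)]
5. Canonical ring: [(9,14) (254/19,14) (14,76/5) (14,18) (9,18)]

Clipped polygon: [(9,14) (254/19,14) (14,76/5) (14,18) (9,18)]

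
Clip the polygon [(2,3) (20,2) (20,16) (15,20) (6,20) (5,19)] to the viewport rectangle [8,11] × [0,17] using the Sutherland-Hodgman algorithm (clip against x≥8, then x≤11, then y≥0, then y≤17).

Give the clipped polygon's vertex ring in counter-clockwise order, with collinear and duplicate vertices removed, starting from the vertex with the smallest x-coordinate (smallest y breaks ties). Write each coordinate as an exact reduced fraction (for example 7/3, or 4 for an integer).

1. After x ≥ 8: [(8,8/3) (20,2) (20,16) (15,20) (8,20)]
2. After x ≤ 11: [(8,8/3) (11,5/2) (11,20) (8,20)]
3. After y ≥ 0: [(8,8/3) (11,5/2) (11,20) (8,20)]
4. After y ≤ 17: [(8,17) (8,8/3) (11,5/2) (11,17)]
5. Canonical ring: [(8,8/3) (11,5/2) (11,17) (8,17)]

Clipped polygon: [(8,8/3) (11,5/2) (11,17) (8,17)]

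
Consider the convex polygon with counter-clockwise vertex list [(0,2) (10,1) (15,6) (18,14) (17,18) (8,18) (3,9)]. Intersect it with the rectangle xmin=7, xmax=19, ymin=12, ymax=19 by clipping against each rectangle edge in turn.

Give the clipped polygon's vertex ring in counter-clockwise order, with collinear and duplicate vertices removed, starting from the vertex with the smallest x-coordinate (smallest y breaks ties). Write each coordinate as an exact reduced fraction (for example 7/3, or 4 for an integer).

Clipped polygon: [(7,12) (69/4,12) (18,14) (17,18) (8,18) (7,81/5)]

1. After x ≥ 7: [(7,13/10) (10,1) (15,6) (18,14) (17,18) (8,18) (7,81/5)]
2. After x ≤ 19: [(7,13/10) (10,1) (15,6) (18,14) (17,18) (8,18) (7,81/5)]
3. After y ≥ 12: [(7,12) (69/4,12) (18,14) (17,18) (8,18) (7,81/5)]
4. After y ≤ 19: [(7,12) (69/4,12) (18,14) (17,18) (8,18) (7,81/5)]
5. Canonical ring: [(7,12) (69/4,12) (18,14) (17,18) (8,18) (7,81/5)]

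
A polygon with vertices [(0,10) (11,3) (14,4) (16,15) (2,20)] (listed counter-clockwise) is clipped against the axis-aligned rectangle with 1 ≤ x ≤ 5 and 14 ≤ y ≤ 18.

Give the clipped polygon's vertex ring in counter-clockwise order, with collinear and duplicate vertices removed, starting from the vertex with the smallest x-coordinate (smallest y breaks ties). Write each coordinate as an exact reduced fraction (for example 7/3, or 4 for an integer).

Clipped polygon: [(1,14) (5,14) (5,18) (8/5,18) (1,15)]

1. After x ≥ 1: [(1,15) (1,103/11) (11,3) (14,4) (16,15) (2,20)]
2. After x ≤ 5: [(1,15) (1,103/11) (5,75/11) (5,265/14) (2,20)]
3. After y ≥ 14: [(1,15) (1,14) (5,14) (5,265/14) (2,20)]
4. After y ≤ 18: [(8/5,18) (1,15) (1,14) (5,14) (5,18)]
5. Canonical ring: [(1,14) (5,14) (5,18) (8/5,18) (1,15)]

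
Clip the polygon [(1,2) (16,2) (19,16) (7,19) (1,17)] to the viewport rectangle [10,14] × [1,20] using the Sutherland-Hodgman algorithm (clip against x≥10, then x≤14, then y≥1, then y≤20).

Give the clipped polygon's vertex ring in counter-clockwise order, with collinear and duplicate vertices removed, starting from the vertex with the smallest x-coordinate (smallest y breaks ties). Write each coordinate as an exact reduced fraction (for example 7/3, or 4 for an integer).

Clipped polygon: [(10,2) (14,2) (14,69/4) (10,73/4)]

1. After x ≥ 10: [(10,2) (16,2) (19,16) (10,73/4)]
2. After x ≤ 14: [(10,2) (14,2) (14,69/4) (10,73/4)]
3. After y ≥ 1: [(10,2) (14,2) (14,69/4) (10,73/4)]
4. After y ≤ 20: [(10,2) (14,2) (14,69/4) (10,73/4)]
5. Canonical ring: [(10,2) (14,2) (14,69/4) (10,73/4)]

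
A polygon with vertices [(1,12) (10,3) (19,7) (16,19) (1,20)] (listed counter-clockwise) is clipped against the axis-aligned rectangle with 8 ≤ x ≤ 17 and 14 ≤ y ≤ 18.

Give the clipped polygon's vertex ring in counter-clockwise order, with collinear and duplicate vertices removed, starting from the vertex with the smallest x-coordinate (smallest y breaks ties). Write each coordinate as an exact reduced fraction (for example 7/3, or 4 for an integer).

Clipped polygon: [(8,14) (17,14) (17,15) (65/4,18) (8,18)]

1. After x ≥ 8: [(8,5) (10,3) (19,7) (16,19) (8,293/15)]
2. After x ≤ 17: [(8,5) (10,3) (17,55/9) (17,15) (16,19) (8,293/15)]
3. After y ≥ 14: [(8,14) (17,14) (17,15) (16,19) (8,293/15)]
4. After y ≤ 18: [(8,18) (8,14) (17,14) (17,15) (65/4,18)]
5. Canonical ring: [(8,14) (17,14) (17,15) (65/4,18) (8,18)]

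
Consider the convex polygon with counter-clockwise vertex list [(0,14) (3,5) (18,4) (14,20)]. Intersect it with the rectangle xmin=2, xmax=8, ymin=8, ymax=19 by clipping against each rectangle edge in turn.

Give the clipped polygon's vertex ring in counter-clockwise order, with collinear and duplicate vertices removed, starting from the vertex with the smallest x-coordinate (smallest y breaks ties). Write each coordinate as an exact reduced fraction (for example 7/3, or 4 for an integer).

Clipped polygon: [(2,8) (8,8) (8,122/7) (2,104/7)]

1. After x ≥ 2: [(2,104/7) (2,8) (3,5) (18,4) (14,20)]
2. After x ≤ 8: [(8,122/7) (2,104/7) (2,8) (3,5) (8,14/3)]
3. After y ≥ 8: [(8,8) (8,122/7) (2,104/7) (2,8) (2,8)]
4. After y ≤ 19: [(8,8) (8,122/7) (2,104/7) (2,8) (2,8)]
5. Canonical ring: [(2,8) (8,8) (8,122/7) (2,104/7)]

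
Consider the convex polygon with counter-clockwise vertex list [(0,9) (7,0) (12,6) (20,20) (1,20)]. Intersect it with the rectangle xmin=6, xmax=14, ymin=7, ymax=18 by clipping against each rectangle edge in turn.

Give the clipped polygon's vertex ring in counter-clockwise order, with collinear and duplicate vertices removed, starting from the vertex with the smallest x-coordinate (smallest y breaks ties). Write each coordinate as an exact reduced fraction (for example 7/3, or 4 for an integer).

Clipped polygon: [(6,7) (88/7,7) (14,19/2) (14,18) (6,18)]

1. After x ≥ 6: [(6,9/7) (7,0) (12,6) (20,20) (6,20)]
2. After x ≤ 14: [(6,9/7) (7,0) (12,6) (14,19/2) (14,20) (6,20)]
3. After y ≥ 7: [(6,7) (88/7,7) (14,19/2) (14,20) (6,20)]
4. After y ≤ 18: [(6,18) (6,7) (88/7,7) (14,19/2) (14,18)]
5. Canonical ring: [(6,7) (88/7,7) (14,19/2) (14,18) (6,18)]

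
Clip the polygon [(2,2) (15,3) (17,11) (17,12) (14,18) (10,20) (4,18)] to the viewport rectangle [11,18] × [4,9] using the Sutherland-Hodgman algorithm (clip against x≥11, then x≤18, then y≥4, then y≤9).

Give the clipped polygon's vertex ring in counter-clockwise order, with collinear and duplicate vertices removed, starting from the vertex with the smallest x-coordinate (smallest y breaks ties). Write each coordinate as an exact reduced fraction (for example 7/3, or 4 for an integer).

Clipped polygon: [(11,4) (61/4,4) (33/2,9) (11,9)]

1. After x ≥ 11: [(11,35/13) (15,3) (17,11) (17,12) (14,18) (11,39/2)]
2. After x ≤ 18: [(11,35/13) (15,3) (17,11) (17,12) (14,18) (11,39/2)]
3. After y ≥ 4: [(11,4) (61/4,4) (17,11) (17,12) (14,18) (11,39/2)]
4. After y ≤ 9: [(11,9) (11,4) (61/4,4) (33/2,9)]
5. Canonical ring: [(11,4) (61/4,4) (33/2,9) (11,9)]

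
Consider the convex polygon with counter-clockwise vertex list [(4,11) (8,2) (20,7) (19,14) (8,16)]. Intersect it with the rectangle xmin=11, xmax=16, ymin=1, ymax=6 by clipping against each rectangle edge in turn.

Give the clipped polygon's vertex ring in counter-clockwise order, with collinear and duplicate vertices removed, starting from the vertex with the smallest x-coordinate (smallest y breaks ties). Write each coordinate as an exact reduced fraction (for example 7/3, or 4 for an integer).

1. After x ≥ 11: [(11,13/4) (20,7) (19,14) (11,170/11)]
2. After x ≤ 16: [(11,13/4) (16,16/3) (16,160/11) (11,170/11)]
3. After y ≥ 1: [(11,13/4) (16,16/3) (16,160/11) (11,170/11)]
4. After y ≤ 6: [(11,6) (11,13/4) (16,16/3) (16,6)]
5. Canonical ring: [(11,13/4) (16,16/3) (16,6) (11,6)]

Clipped polygon: [(11,13/4) (16,16/3) (16,6) (11,6)]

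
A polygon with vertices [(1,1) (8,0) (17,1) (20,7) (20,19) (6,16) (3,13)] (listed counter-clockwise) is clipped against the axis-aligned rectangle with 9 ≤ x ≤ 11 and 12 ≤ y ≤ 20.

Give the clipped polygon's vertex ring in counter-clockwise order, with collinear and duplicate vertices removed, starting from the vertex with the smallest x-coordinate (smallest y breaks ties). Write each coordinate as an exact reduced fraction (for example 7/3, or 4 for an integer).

1. After x ≥ 9: [(9,1/9) (17,1) (20,7) (20,19) (9,233/14)]
2. After x ≤ 11: [(9,1/9) (11,1/3) (11,239/14) (9,233/14)]
3. After y ≥ 12: [(9,12) (11,12) (11,239/14) (9,233/14)]
4. After y ≤ 20: [(9,12) (11,12) (11,239/14) (9,233/14)]
5. Canonical ring: [(9,12) (11,12) (11,239/14) (9,233/14)]

Clipped polygon: [(9,12) (11,12) (11,239/14) (9,233/14)]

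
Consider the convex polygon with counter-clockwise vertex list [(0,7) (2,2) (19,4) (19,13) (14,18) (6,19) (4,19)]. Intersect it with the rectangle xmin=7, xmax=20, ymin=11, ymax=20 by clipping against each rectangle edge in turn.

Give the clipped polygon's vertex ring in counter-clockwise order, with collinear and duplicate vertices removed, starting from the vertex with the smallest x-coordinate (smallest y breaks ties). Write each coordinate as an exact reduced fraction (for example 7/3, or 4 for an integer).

1. After x ≥ 7: [(7,44/17) (19,4) (19,13) (14,18) (7,151/8)]
2. After x ≤ 20: [(7,44/17) (19,4) (19,13) (14,18) (7,151/8)]
3. After y ≥ 11: [(7,11) (19,11) (19,13) (14,18) (7,151/8)]
4. After y ≤ 20: [(7,11) (19,11) (19,13) (14,18) (7,151/8)]
5. Canonical ring: [(7,11) (19,11) (19,13) (14,18) (7,151/8)]

Clipped polygon: [(7,11) (19,11) (19,13) (14,18) (7,151/8)]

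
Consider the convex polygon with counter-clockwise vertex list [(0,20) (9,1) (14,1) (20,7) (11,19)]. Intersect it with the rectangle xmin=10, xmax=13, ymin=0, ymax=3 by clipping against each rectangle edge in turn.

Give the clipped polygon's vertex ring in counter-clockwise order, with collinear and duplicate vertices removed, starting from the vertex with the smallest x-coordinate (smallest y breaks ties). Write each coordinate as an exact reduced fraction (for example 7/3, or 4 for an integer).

Clipped polygon: [(10,1) (13,1) (13,3) (10,3)]

1. After x ≥ 10: [(10,210/11) (10,1) (14,1) (20,7) (11,19)]
2. After x ≤ 13: [(10,210/11) (10,1) (13,1) (13,49/3) (11,19)]
3. After y ≥ 0: [(10,210/11) (10,1) (13,1) (13,49/3) (11,19)]
4. After y ≤ 3: [(10,3) (10,1) (13,1) (13,3)]
5. Canonical ring: [(10,1) (13,1) (13,3) (10,3)]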